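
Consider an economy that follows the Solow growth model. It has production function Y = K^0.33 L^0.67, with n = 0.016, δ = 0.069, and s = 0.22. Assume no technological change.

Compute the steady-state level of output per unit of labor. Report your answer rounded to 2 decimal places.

Steady state requires s·f(k) = (n + δ)·k, i.e. s·k^α = (n + δ)·k.
Rearranging, k^(1−α) = s / (n + δ).
k^0.67 = 0.22 / (0.016 + 0.069) = 0.22 / 0.085 = 2.5882
k* = 2.5882^(1/0.67) ≈ 4.1344
y* = (k*)^α = 4.1344^0.33 ≈ 1.5974

y* = 1.60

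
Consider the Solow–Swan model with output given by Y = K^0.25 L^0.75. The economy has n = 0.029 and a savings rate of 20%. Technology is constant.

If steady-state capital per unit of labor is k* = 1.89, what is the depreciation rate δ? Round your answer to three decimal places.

At the steady state, Δk = 0, so s·k^α = (n + δ)·k.
So s / (n + δ) = (k*)^(1−α) = 1.89^0.75 = 1.6119.
Therefore n + δ = s / 1.6119 = 0.20 / 1.6119 = 0.1241, so δ = 0.1241 − 0.029 = 0.0951.

δ ≈ 0.095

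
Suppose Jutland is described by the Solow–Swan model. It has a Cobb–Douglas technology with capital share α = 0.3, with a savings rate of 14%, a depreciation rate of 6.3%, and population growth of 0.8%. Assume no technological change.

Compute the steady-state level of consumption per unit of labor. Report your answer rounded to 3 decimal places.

At the steady state, Δk = 0, so s·k^α = (n + δ)·k.
Dividing both sides by k: k^(1−α) = s / (n + δ).
k^0.7 = 0.14 / (0.008 + 0.063) = 0.14 / 0.071 = 1.9718
k* = 1.9718^(1/0.7) ≈ 2.6377
y* = (k*)^α = 2.6377^0.3 ≈ 1.3377
c* = (1 − s)·y* = (1 − 0.14) × 1.3377 ≈ 1.1504

c* ≈ 1.150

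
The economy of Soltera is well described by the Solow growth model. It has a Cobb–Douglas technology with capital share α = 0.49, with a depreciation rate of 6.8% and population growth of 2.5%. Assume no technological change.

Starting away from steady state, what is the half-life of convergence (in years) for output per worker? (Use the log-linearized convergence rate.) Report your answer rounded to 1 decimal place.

about 14.6 years

Near the steady state the convergence rate is λ = (1 − α)(n + δ).
λ = (1 − 0.49) × 0.093 = 0.51 × 0.093 = 0.04743
Half-life = ln 2 / λ = 0.6931 / 0.04743 ≈ 14.61 years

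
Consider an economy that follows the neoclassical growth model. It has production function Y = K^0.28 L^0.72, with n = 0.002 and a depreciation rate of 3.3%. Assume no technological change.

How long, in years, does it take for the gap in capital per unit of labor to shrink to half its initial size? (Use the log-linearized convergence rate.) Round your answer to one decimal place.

about 27.5 years

Near the steady state the convergence rate is λ = (1 − α)(n + δ).
λ = (1 − 0.28) × 0.035 = 0.72 × 0.035 = 0.0252
Half-life = ln 2 / λ = 0.6931 / 0.0252 ≈ 27.50 years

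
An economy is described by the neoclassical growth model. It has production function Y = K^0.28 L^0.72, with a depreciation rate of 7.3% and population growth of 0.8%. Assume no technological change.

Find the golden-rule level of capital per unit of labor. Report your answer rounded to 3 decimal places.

k_gold ≈ 5.600

The golden rule sets f'(k) = n + δ, i.e. α·k^(α−1) = n + δ.
So k^(1−α) = α / (n + δ) = 0.28 / 0.081 = 3.4568.
k_gold = 3.4568^(1/0.72) ≈ 5.5996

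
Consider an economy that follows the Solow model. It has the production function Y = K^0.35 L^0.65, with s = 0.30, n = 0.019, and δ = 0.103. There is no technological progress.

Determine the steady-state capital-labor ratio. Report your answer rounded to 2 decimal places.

k* = 3.99

Steady state requires s·f(k) = (n + δ)·k, i.e. s·k^α = (n + δ)·k.
Rearranging, k^(1−α) = s / (n + δ).
k^0.65 = 0.30 / (0.019 + 0.103) = 0.30 / 0.122 = 2.4590
k* = 2.4590^(1/0.65) ≈ 3.9918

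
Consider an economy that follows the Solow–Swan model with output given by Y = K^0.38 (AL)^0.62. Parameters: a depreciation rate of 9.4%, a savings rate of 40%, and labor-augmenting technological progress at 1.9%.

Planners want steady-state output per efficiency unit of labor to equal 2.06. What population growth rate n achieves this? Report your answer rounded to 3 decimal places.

Steady state requires s·f(k) = (n + g + δ)·k, i.e. s·k^α = (n + g + δ)·k.
Since y* = [s/(n + g + δ)]^(α/(1−α)), we have s/(n + g + δ) = (y*)^((1−α)/α) = 2.06^1.6316 = 3.2517.
Therefore n + g + δ = s / 3.2517 = 0.40 / 3.2517 = 0.1230, so n = 0.1230 − 0.113 = 0.0100.

n ≈ 0.010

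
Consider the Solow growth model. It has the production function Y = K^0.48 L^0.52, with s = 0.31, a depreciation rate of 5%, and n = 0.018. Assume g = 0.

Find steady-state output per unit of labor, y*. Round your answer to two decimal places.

y* = 4.06

Steady state requires s·f(k) = (n + δ)·k, i.e. s·k^α = (n + δ)·k.
Rearranging, k^(1−α) = s / (n + δ).
k^0.52 = 0.31 / (0.018 + 0.050) = 0.31 / 0.068 = 4.5588
k* = 4.5588^(1/0.52) ≈ 18.4935
y* = (k*)^α = 18.4935^0.48 ≈ 4.0567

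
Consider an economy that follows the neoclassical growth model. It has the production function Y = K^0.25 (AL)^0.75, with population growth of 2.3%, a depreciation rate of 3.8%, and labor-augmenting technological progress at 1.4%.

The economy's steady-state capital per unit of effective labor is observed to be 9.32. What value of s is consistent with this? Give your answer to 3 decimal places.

s ≈ 0.400

Steady state requires s·f(k) = (n + g + δ)·k, i.e. s·k^α = (n + g + δ)·k.
So s / (n + g + δ) = (k*)^(1−α) = 9.32^0.75 = 5.3341.
Therefore s = 5.3341 × (n + g + δ) = 5.3341 × 0.075 = 0.4001.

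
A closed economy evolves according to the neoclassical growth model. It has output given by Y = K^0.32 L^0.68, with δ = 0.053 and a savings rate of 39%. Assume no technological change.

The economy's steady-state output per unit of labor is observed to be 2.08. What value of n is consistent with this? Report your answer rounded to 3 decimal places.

n ≈ 0.029

Steady state requires s·f(k) = (n + δ)·k, i.e. s·k^α = (n + δ)·k.
Since y* = [s/(n + δ)]^(α/(1−α)), we have s/(n + δ) = (y*)^((1−α)/α) = 2.08^2.125 = 4.7412.
Therefore n + δ = s / 4.7412 = 0.39 / 4.7412 = 0.0823, so n = 0.0823 − 0.053 = 0.0293.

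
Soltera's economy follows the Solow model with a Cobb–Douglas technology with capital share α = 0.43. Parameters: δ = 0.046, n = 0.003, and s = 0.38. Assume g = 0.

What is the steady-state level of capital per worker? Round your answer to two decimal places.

k* ≈ 36.36

Steady state requires s·f(k) = (n + δ)·k, i.e. s·k^α = (n + δ)·k.
Dividing both sides by k: k^(1−α) = s / (n + δ).
k^0.57 = 0.38 / (0.003 + 0.046) = 0.38 / 0.049 = 7.7551
k* = 7.7551^(1/0.57) ≈ 36.3647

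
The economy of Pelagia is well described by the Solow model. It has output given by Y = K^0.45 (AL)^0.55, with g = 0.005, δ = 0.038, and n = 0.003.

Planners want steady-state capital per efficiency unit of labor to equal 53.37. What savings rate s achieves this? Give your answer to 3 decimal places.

s ≈ 0.410

At the steady state, Δk = 0, so s·k^α = (n + g + δ)·k.
So s / (n + g + δ) = (k*)^(1−α) = 53.37^0.55 = 8.9128.
Therefore s = 8.9128 × (n + g + δ) = 8.9128 × 0.046 = 0.4100.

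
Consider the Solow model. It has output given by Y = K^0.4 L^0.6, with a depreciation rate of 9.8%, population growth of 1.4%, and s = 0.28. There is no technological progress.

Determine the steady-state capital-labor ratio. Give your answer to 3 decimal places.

In steady state, investment equals break-even investment: s·k^α = (n + δ)·k.
Rearranging, k^(1−α) = s / (n + δ).
k^0.6 = 0.28 / (0.014 + 0.098) = 0.28 / 0.112 = 2.5000
k* = 2.5000^(1/0.6) ≈ 4.6050

k* = 4.605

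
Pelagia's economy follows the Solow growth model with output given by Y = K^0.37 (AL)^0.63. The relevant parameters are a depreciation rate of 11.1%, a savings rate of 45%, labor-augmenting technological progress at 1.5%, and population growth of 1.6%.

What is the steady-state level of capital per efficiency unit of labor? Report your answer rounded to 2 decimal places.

Steady state requires s·f(k) = (n + g + δ)·k, i.e. s·k^α = (n + g + δ)·k.
Rearranging, k^(1−α) = s / (n + g + δ).
k^0.63 = 0.45 / (0.016 + 0.015 + 0.111) = 0.45 / 0.142 = 3.1690
k* = 3.1690^(1/0.63) ≈ 6.2390

k* = 6.24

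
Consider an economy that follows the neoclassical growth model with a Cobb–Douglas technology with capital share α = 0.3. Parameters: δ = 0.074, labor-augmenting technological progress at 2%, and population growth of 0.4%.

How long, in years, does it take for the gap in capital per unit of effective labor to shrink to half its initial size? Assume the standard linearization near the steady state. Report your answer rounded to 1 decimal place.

t_½ ≈ 10.1 years

Near the steady state the convergence rate is λ = (1 − α)(n + g + δ).
λ = (1 − 0.3) × 0.098 = 0.7 × 0.098 = 0.0686
Half-life = ln 2 / λ = 0.6931 / 0.0686 ≈ 10.10 years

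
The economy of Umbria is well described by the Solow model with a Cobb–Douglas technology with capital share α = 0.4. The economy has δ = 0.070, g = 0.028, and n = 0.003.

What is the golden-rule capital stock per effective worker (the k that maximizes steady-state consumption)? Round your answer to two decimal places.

k_gold ≈ 9.91

The golden rule sets f'(k) = n + g + δ, i.e. α·k^(α−1) = n + g + δ.
So k^(1−α) = α / (n + g + δ) = 0.4 / 0.101 = 3.9604.
k_gold = 3.9604^(1/0.6) ≈ 9.9136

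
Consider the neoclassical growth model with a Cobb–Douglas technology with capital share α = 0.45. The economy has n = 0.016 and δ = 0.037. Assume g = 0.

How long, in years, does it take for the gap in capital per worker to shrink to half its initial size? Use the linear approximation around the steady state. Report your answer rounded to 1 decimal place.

about 23.8 years

Near the steady state the convergence rate is λ = (1 − α)(n + δ).
λ = (1 − 0.45) × 0.053 = 0.55 × 0.053 = 0.02915
Half-life = ln 2 / λ = 0.6931 / 0.02915 ≈ 23.78 years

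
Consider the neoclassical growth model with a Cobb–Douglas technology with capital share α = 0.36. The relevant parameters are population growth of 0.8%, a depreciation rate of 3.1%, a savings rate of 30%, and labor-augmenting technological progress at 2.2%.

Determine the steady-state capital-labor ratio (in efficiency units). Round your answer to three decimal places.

k* = 12.048

In steady state, investment equals break-even investment: s·k^α = (n + g + δ)·k.
Dividing both sides by k: k^(1−α) = s / (n + g + δ).
k^0.64 = 0.30 / (0.008 + 0.022 + 0.031) = 0.30 / 0.061 = 4.9180
k* = 4.9180^(1/0.64) ≈ 12.0481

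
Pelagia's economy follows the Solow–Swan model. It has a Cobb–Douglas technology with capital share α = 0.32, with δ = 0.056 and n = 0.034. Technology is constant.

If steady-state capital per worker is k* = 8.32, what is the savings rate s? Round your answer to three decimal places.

In steady state, investment equals break-even investment: s·k^α = (n + δ)·k.
So s / (n + δ) = (k*)^(1−α) = 8.32^0.68 = 4.2236.
Therefore s = 4.2236 × (n + δ) = 4.2236 × 0.090 = 0.3801.

s ≈ 0.380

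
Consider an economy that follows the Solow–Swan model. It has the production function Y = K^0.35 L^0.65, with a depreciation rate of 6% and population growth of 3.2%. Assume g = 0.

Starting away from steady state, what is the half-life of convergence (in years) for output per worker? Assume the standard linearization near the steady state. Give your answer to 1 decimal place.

Near the steady state the convergence rate is λ = (1 − α)(n + δ).
λ = (1 − 0.35) × 0.092 = 0.65 × 0.092 = 0.0598
Half-life = ln 2 / λ = 0.6931 / 0.0598 ≈ 11.59 years

half-life ≈ 11.6 years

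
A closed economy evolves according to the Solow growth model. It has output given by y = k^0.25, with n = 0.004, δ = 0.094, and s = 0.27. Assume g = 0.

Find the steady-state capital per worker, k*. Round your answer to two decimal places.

k* = 3.86

At the steady state, Δk = 0, so s·k^α = (n + δ)·k.
Dividing both sides by k: k^(1−α) = s / (n + δ).
k^0.75 = 0.27 / (0.004 + 0.094) = 0.27 / 0.098 = 2.7551
k* = 2.7551^(1/0.75) ≈ 3.8623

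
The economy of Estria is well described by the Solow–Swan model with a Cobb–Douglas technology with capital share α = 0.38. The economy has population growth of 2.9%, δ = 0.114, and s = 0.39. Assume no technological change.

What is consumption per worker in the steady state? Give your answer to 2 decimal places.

c* = 1.13

At the steady state, Δk = 0, so s·k^α = (n + δ)·k.
Rearranging, k^(1−α) = s / (n + δ).
k^0.62 = 0.39 / (0.029 + 0.114) = 0.39 / 0.143 = 2.7273
k* = 2.7273^(1/0.62) ≈ 5.0442
y* = (k*)^α = 5.0442^0.38 ≈ 1.8495
c* = (1 − s)·y* = (1 − 0.39) × 1.8495 ≈ 1.1282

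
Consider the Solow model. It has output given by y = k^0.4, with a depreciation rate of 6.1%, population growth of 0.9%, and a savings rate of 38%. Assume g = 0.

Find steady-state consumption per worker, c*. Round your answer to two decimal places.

c* = 1.92

Steady state requires s·f(k) = (n + δ)·k, i.e. s·k^α = (n + δ)·k.
Rearranging, k^(1−α) = s / (n + δ).
k^0.6 = 0.38 / (0.009 + 0.061) = 0.38 / 0.070 = 5.4286
k* = 5.4286^(1/0.6) ≈ 16.7679
y* = (k*)^α = 16.7679^0.4 ≈ 3.0888
c* = (1 − s)·y* = (1 − 0.38) × 3.0888 ≈ 1.9151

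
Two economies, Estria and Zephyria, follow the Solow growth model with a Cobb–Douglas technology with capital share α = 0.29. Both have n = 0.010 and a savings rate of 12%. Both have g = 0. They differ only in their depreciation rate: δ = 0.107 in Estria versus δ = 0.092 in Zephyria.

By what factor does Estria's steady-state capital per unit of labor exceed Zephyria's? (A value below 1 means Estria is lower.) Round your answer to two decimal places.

Steady-state k* = [s/(n + δ)]^(1/(1−α)), so the ratio is [ (s_E/(n + δ)_E) / (s_Z/(n + δ)_Z) ]^1.4085.
s_E/(n + δ)_E = 0.12/0.117 = 1.0256; s_Z/(n + δ)_Z = 0.12/0.102 = 1.1765.
Ratio = (1.0256/1.1765)^1.4085 = 0.8717^1.4085 ≈ 0.8242

ratio ≈ 0.82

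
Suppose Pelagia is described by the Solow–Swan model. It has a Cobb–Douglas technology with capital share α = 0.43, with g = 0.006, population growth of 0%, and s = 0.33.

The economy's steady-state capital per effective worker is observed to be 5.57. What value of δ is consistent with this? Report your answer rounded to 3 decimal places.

Steady state requires s·f(k) = (n + g + δ)·k, i.e. s·k^α = (n + g + δ)·k.
So s / (n + g + δ) = (k*)^(1−α) = 5.57^0.57 = 2.6616.
Therefore n + g + δ = s / 2.6616 = 0.33 / 2.6616 = 0.1240, so δ = 0.1240 − 0.006 = 0.1180.

δ ≈ 0.118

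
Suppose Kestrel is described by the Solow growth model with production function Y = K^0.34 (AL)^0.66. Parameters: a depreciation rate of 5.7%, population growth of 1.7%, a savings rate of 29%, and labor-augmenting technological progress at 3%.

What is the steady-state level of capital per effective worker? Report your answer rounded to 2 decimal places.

At the steady state, Δk = 0, so s·k^α = (n + g + δ)·k.
Rearranging, k^(1−α) = s / (n + g + δ).
k^0.66 = 0.29 / (0.017 + 0.030 + 0.057) = 0.29 / 0.104 = 2.7885
k* = 2.7885^(1/0.66) ≈ 4.7294

k* = 4.73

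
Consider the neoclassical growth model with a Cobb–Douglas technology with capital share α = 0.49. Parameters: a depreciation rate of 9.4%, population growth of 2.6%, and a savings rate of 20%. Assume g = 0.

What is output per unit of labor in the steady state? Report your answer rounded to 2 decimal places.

y* = 1.63

At the steady state, Δk = 0, so s·k^α = (n + δ)·k.
Dividing both sides by k: k^(1−α) = s / (n + δ).
k^0.51 = 0.20 / (0.026 + 0.094) = 0.20 / 0.120 = 1.6667
k* = 1.6667^(1/0.51) ≈ 2.7228
y* = (k*)^α = 2.7228^0.49 ≈ 1.6336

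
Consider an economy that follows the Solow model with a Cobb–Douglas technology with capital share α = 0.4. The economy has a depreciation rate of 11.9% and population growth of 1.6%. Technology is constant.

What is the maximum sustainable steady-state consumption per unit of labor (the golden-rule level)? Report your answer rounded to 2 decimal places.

At the golden rule, f'(k) = n + δ, so α·k^(α−1) = n + δ and k_gold = (α/(n + δ))^(1/(1−α)).
k_gold = (0.4/0.135)^(1/0.6) = 2.9630^1.6667 ≈ 6.1127
c_gold = f(k_gold) − (n + δ)·k_gold = 2.0630 − 0.135×6.1127 ≈ 1.2378

c_gold ≈ 1.24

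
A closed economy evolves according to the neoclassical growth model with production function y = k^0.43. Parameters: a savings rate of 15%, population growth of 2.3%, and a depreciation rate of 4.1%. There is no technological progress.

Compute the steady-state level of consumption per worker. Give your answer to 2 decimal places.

At the steady state, Δk = 0, so s·k^α = (n + δ)·k.
Dividing both sides by k: k^(1−α) = s / (n + δ).
k^0.57 = 0.15 / (0.023 + 0.041) = 0.15 / 0.064 = 2.3438
k* = 2.3438^(1/0.57) ≈ 4.4564
y* = (k*)^α = 4.4564^0.43 ≈ 1.9014
c* = (1 − s)·y* = (1 − 0.15) × 1.9014 ≈ 1.6162

c* = 1.62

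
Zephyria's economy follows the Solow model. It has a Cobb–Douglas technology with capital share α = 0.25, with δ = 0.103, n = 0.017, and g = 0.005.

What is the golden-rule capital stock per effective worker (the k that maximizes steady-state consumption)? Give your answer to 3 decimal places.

k_gold ≈ 2.520

The golden rule sets f'(k) = n + g + δ, i.e. α·k^(α−1) = n + g + δ.
So k^(1−α) = α / (n + g + δ) = 0.25 / 0.125 = 2.0000.
k_gold = 2.0000^(1/0.75) ≈ 2.5198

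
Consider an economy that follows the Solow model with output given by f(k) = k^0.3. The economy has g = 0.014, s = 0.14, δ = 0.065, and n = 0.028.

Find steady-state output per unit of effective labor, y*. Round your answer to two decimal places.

y* ≈ 1.12

In steady state, investment equals break-even investment: s·k^α = (n + g + δ)·k.
Dividing both sides by k: k^(1−α) = s / (n + g + δ).
k^0.7 = 0.14 / (0.028 + 0.014 + 0.065) = 0.14 / 0.107 = 1.3084
k* = 1.3084^(1/0.7) ≈ 1.4682
y* = (k*)^α = 1.4682^0.3 ≈ 1.1221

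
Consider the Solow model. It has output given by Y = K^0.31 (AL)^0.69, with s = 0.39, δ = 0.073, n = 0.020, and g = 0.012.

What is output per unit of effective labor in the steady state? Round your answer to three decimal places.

y* ≈ 1.803

At the steady state, Δk = 0, so s·k^α = (n + g + δ)·k.
Dividing both sides by k: k^(1−α) = s / (n + g + δ).
k^0.69 = 0.39 / (0.020 + 0.012 + 0.073) = 0.39 / 0.105 = 3.7143
k* = 3.7143^(1/0.69) ≈ 6.6974
y* = (k*)^α = 6.6974^0.31 ≈ 1.8031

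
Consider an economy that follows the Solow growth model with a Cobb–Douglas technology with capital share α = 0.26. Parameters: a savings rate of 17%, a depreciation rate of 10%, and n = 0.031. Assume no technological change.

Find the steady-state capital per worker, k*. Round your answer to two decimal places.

k* ≈ 1.42

At the steady state, Δk = 0, so s·k^α = (n + δ)·k.
Rearranging, k^(1−α) = s / (n + δ).
k^0.74 = 0.17 / (0.031 + 0.100) = 0.17 / 0.131 = 1.2977
k* = 1.2977^(1/0.74) ≈ 1.4221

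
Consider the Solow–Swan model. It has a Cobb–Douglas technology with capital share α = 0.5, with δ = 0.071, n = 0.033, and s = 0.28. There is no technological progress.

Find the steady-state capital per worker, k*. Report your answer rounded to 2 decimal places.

Steady state requires s·f(k) = (n + δ)·k, i.e. s·k^α = (n + δ)·k.
Rearranging, k^(1−α) = s / (n + δ).
k^0.5 = 0.28 / (0.033 + 0.071) = 0.28 / 0.104 = 2.6923
k* = 2.6923^(1/0.5) ≈ 7.2485

k* ≈ 7.25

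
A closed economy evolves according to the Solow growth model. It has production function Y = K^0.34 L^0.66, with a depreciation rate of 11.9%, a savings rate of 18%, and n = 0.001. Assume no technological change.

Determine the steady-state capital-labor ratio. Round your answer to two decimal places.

In steady state, investment equals break-even investment: s·k^α = (n + δ)·k.
Dividing both sides by k: k^(1−α) = s / (n + δ).
k^0.66 = 0.18 / (0.001 + 0.119) = 0.18 / 0.120 = 1.5000
k* = 1.5000^(1/0.66) ≈ 1.8484

k* = 1.85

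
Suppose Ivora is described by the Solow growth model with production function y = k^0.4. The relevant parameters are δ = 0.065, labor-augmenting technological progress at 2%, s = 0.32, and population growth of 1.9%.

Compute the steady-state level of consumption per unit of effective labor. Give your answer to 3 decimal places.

c* = 1.439

In steady state, investment equals break-even investment: s·k^α = (n + g + δ)·k.
Rearranging, k^(1−α) = s / (n + g + δ).
k^0.6 = 0.32 / (0.019 + 0.020 + 0.065) = 0.32 / 0.104 = 3.0769
k* = 3.0769^(1/0.6) ≈ 6.5091
y* = (k*)^α = 6.5091^0.4 ≈ 2.1155
c* = (1 − s)·y* = (1 − 0.32) × 2.1155 ≈ 1.4385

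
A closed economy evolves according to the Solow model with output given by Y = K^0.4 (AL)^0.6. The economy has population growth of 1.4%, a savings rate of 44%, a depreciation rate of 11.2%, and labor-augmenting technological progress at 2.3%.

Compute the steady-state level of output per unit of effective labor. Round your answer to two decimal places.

y* ≈ 2.06

In steady state, investment equals break-even investment: s·k^α = (n + g + δ)·k.
Rearranging, k^(1−α) = s / (n + g + δ).
k^0.6 = 0.44 / (0.014 + 0.023 + 0.112) = 0.44 / 0.149 = 2.9530
k* = 2.9530^(1/0.6) ≈ 6.0782
y* = (k*)^α = 6.0782^0.4 ≈ 2.0583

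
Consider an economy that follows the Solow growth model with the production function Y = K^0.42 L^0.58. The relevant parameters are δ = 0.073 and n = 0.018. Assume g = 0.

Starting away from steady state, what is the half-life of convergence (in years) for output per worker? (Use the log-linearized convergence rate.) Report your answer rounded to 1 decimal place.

t_½ ≈ 13.1 years

Near the steady state the convergence rate is λ = (1 − α)(n + δ).
λ = (1 − 0.42) × 0.091 = 0.58 × 0.091 = 0.05278
Half-life = ln 2 / λ = 0.6931 / 0.05278 ≈ 13.13 years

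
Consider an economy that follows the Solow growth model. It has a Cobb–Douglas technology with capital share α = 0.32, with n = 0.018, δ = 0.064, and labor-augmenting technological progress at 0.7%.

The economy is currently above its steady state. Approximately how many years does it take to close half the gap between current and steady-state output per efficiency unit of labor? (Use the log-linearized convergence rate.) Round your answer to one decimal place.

Near the steady state the convergence rate is λ = (1 − α)(n + g + δ).
λ = (1 − 0.32) × 0.089 = 0.68 × 0.089 = 0.06052
Half-life = ln 2 / λ = 0.6931 / 0.06052 ≈ 11.45 years

t_½ ≈ 11.5 years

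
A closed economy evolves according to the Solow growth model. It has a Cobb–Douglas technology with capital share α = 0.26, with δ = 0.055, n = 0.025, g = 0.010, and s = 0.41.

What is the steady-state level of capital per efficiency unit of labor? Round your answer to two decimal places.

k* ≈ 7.76

Steady state requires s·f(k) = (n + g + δ)·k, i.e. s·k^α = (n + g + δ)·k.
Dividing both sides by k: k^(1−α) = s / (n + g + δ).
k^0.74 = 0.41 / (0.025 + 0.010 + 0.055) = 0.41 / 0.090 = 4.5556
k* = 4.5556^(1/0.74) ≈ 7.7612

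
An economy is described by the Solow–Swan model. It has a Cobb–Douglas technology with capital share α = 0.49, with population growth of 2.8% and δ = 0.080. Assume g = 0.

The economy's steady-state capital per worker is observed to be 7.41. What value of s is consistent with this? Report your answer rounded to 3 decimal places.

s ≈ 0.300

At the steady state, Δk = 0, so s·k^α = (n + δ)·k.
So s / (n + δ) = (k*)^(1−α) = 7.41^0.51 = 2.7772.
Therefore s = 2.7772 × (n + δ) = 2.7772 × 0.108 = 0.2999.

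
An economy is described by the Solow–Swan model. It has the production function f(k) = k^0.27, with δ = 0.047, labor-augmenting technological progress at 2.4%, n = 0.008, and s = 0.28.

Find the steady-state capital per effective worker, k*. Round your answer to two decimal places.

In steady state, investment equals break-even investment: s·k^α = (n + g + δ)·k.
Dividing both sides by k: k^(1−α) = s / (n + g + δ).
k^0.73 = 0.28 / (0.008 + 0.024 + 0.047) = 0.28 / 0.079 = 3.5443
k* = 3.5443^(1/0.73) ≈ 5.6595

k* = 5.66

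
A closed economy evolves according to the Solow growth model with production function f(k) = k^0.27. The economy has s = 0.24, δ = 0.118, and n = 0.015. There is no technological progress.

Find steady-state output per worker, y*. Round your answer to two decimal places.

y* = 1.24

At the steady state, Δk = 0, so s·k^α = (n + δ)·k.
Dividing both sides by k: k^(1−α) = s / (n + δ).
k^0.73 = 0.24 / (0.015 + 0.118) = 0.24 / 0.133 = 1.8045
k* = 1.8045^(1/0.73) ≈ 2.2448
y* = (k*)^α = 2.2448^0.27 ≈ 1.2440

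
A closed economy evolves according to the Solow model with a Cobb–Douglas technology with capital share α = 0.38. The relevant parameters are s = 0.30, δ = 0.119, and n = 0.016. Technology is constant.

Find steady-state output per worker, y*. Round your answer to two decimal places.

y* = 1.63

At the steady state, Δk = 0, so s·k^α = (n + δ)·k.
Dividing both sides by k: k^(1−α) = s / (n + δ).
k^0.62 = 0.30 / (0.016 + 0.119) = 0.30 / 0.135 = 2.2222
k* = 2.2222^(1/0.62) ≈ 3.6252
y* = (k*)^α = 3.6252^0.38 ≈ 1.6313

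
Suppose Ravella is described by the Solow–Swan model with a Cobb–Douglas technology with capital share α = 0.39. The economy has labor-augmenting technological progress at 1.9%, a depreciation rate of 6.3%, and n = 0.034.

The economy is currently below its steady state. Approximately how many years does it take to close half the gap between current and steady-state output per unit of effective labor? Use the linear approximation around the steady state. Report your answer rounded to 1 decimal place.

Near the steady state the convergence rate is λ = (1 − α)(n + g + δ).
λ = (1 − 0.39) × 0.116 = 0.61 × 0.116 = 0.07076
Half-life = ln 2 / λ = 0.6931 / 0.07076 ≈ 9.80 years

about 9.8 years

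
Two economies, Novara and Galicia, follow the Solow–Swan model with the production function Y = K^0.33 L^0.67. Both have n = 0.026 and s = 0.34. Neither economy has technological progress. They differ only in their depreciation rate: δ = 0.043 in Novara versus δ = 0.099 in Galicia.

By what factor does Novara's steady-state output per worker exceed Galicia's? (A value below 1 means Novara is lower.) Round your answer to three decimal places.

ratio ≈ 1.340

Steady-state y* = [s/(n + δ)]^(α/(1−α)), so the ratio is [ (s_N/(n + δ)_N) / (s_G/(n + δ)_G) ]^0.4925.
s_N/(n + δ)_N = 0.34/0.069 = 4.9275; s_G/(n + δ)_G = 0.34/0.125 = 2.7200.
Ratio = (4.9275/2.7200)^0.4925 = 1.8116^0.4925 ≈ 1.3400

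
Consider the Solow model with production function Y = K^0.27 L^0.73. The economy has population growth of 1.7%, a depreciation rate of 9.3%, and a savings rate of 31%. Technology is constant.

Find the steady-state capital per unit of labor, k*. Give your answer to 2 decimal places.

At the steady state, Δk = 0, so s·k^α = (n + δ)·k.
Rearranging, k^(1−α) = s / (n + δ).
k^0.73 = 0.31 / (0.017 + 0.093) = 0.31 / 0.110 = 2.8182
k* = 2.8182^(1/0.73) ≈ 4.1343

k* = 4.13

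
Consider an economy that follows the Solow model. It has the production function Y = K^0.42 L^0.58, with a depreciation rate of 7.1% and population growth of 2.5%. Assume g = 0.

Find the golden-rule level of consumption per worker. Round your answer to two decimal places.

At the golden rule, f'(k) = n + δ, so α·k^(α−1) = n + δ and k_gold = (α/(n + δ))^(1/(1−α)).
k_gold = (0.42/0.096)^(1/0.58) = 4.3750^1.7241 ≈ 12.7383
c_gold = f(k_gold) − (n + δ)·k_gold = 2.9117 − 0.096×12.7383 ≈ 1.6888

c_gold ≈ 1.69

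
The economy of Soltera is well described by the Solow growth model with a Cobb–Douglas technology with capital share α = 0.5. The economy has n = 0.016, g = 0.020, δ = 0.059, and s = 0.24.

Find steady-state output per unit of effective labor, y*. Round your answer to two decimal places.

y* = 2.53

In steady state, investment equals break-even investment: s·k^α = (n + g + δ)·k.
Rearranging, k^(1−α) = s / (n + g + δ).
k^0.5 = 0.24 / (0.016 + 0.020 + 0.059) = 0.24 / 0.095 = 2.5263
k* = 2.5263^(1/0.5) ≈ 6.3822
y* = (k*)^α = 6.3822^0.5 ≈ 2.5263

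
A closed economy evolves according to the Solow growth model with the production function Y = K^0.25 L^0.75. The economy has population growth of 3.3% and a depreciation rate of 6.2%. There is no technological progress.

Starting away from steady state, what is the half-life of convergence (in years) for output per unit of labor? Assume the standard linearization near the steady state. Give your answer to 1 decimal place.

Near the steady state the convergence rate is λ = (1 − α)(n + δ).
λ = (1 − 0.25) × 0.095 = 0.75 × 0.095 = 0.07125
Half-life = ln 2 / λ = 0.6931 / 0.07125 ≈ 9.73 years

t_½ ≈ 9.7 years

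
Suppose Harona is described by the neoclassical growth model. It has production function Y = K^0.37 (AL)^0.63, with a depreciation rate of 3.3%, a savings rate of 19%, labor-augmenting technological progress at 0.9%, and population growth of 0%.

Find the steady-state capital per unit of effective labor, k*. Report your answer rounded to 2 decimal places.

k* = 10.98

In steady state, investment equals break-even investment: s·k^α = (n + g + δ)·k.
Rearranging, k^(1−α) = s / (n + g + δ).
k^0.63 = 0.19 / (0.000 + 0.009 + 0.033) = 0.19 / 0.042 = 4.5238
k* = 4.5238^(1/0.63) ≈ 10.9769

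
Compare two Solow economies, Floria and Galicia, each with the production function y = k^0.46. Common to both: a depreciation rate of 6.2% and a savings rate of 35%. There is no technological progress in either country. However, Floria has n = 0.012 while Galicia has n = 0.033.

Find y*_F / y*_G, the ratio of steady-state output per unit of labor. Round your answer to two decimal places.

ratio ≈ 1.24

Steady-state y* = [s/(n + δ)]^(α/(1−α)), so the ratio is [ (s_F/(n + δ)_F) / (s_G/(n + δ)_G) ]^0.8519.
s_F/(n + δ)_F = 0.35/0.074 = 4.7297; s_G/(n + δ)_G = 0.35/0.095 = 3.6842.
Ratio = (4.7297/3.6842)^0.8519 = 1.2838^0.8519 ≈ 1.2372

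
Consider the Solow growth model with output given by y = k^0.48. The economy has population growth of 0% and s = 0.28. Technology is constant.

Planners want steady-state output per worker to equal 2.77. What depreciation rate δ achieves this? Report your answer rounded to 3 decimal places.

At the steady state, Δk = 0, so s·k^α = (n + δ)·k.
Since y* = [s/(n + δ)]^(α/(1−α)), we have s/(n + δ) = (y*)^((1−α)/α) = 2.77^1.0833 = 3.0154.
Therefore n + δ = s / 3.0154 = 0.28 / 3.0154 = 0.0929, so δ = 0.0929 − 0.000 = 0.0929.

δ ≈ 0.093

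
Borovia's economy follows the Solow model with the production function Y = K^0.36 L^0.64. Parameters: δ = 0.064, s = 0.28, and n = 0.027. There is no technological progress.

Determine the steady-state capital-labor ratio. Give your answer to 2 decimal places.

k* = 5.79

In steady state, investment equals break-even investment: s·k^α = (n + δ)·k.
Rearranging, k^(1−α) = s / (n + δ).
k^0.64 = 0.28 / (0.027 + 0.064) = 0.28 / 0.091 = 3.0769
k* = 3.0769^(1/0.64) ≈ 5.7900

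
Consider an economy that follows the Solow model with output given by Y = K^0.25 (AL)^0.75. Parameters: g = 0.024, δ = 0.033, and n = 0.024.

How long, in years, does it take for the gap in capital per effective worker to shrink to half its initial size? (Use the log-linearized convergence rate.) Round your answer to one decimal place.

Near the steady state the convergence rate is λ = (1 − α)(n + g + δ).
λ = (1 − 0.25) × 0.081 = 0.75 × 0.081 = 0.06075
Half-life = ln 2 / λ = 0.6931 / 0.06075 ≈ 11.41 years

about 11.4 years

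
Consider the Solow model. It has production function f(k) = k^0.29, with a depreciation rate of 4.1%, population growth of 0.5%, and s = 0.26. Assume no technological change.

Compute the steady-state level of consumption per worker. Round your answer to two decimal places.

c* ≈ 1.50

Steady state requires s·f(k) = (n + δ)·k, i.e. s·k^α = (n + δ)·k.
Dividing both sides by k: k^(1−α) = s / (n + δ).
k^0.71 = 0.26 / (0.005 + 0.041) = 0.26 / 0.046 = 5.6522
k* = 5.6522^(1/0.71) ≈ 11.4673
y* = (k*)^α = 11.4673^0.29 ≈ 2.0288
c* = (1 − s)·y* = (1 − 0.26) × 2.0288 ≈ 1.5013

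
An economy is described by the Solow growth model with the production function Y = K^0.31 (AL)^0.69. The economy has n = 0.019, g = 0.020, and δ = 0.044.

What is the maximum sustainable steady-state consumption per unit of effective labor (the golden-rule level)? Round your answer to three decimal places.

At the golden rule, f'(k) = n + g + δ, so α·k^(α−1) = n + g + δ and k_gold = (α/(n + g + δ))^(1/(1−α)).
k_gold = (0.31/0.083)^(1/0.69) = 3.7349^1.4493 ≈ 6.7516
c_gold = f(k_gold) − (n + g + δ)·k_gold = 1.8077 − 0.083×6.7516 ≈ 1.2473

c_gold ≈ 1.247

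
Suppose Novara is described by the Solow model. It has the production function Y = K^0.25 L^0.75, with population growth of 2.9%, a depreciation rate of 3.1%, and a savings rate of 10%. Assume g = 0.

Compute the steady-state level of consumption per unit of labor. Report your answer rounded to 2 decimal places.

In steady state, investment equals break-even investment: s·k^α = (n + δ)·k.
Dividing both sides by k: k^(1−α) = s / (n + δ).
k^0.75 = 0.10 / (0.029 + 0.031) = 0.10 / 0.060 = 1.6667
k* = 1.6667^(1/0.75) ≈ 1.9761
y* = (k*)^α = 1.9761^0.25 ≈ 1.1856
c* = (1 − s)·y* = (1 − 0.10) × 1.1856 ≈ 1.0670

c* ≈ 1.07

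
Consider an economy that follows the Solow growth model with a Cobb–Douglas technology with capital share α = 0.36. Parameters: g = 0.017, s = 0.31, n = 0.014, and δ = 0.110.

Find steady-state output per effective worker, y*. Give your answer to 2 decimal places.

In steady state, investment equals break-even investment: s·k^α = (n + g + δ)·k.
Dividing both sides by k: k^(1−α) = s / (n + g + δ).
k^0.64 = 0.31 / (0.014 + 0.017 + 0.110) = 0.31 / 0.141 = 2.1986
k* = 2.1986^(1/0.64) ≈ 3.4245
y* = (k*)^α = 3.4245^0.36 ≈ 1.5576

y* = 1.56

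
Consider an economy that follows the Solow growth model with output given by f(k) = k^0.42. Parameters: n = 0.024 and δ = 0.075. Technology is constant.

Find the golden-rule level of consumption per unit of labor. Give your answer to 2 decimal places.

c_gold ≈ 1.65

At the golden rule, f'(k) = n + δ, so α·k^(α−1) = n + δ and k_gold = (α/(n + δ))^(1/(1−α)).
k_gold = (0.42/0.099)^(1/0.58) = 4.2424^1.7241 ≈ 12.0800
c_gold = f(k_gold) − (n + δ)·k_gold = 2.8475 − 0.099×12.0800 ≈ 1.6516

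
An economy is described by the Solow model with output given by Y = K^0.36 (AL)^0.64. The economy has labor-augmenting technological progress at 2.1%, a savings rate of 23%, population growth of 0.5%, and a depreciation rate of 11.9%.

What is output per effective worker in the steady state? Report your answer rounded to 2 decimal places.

In steady state, investment equals break-even investment: s·k^α = (n + g + δ)·k.
Dividing both sides by k: k^(1−α) = s / (n + g + δ).
k^0.64 = 0.23 / (0.005 + 0.021 + 0.119) = 0.23 / 0.145 = 1.5862
k* = 1.5862^(1/0.64) ≈ 2.0562
y* = (k*)^α = 2.0562^0.36 ≈ 1.2963

y* ≈ 1.30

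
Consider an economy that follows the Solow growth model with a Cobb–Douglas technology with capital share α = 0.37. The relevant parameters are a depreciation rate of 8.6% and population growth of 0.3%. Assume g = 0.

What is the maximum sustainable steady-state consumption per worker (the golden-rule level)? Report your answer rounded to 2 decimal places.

c_gold ≈ 1.45

At the golden rule, f'(k) = n + δ, so α·k^(α−1) = n + δ and k_gold = (α/(n + δ))^(1/(1−α)).
k_gold = (0.37/0.089)^(1/0.63) = 4.1573^1.5873 ≈ 9.5993
c_gold = f(k_gold) − (n + δ)·k_gold = 2.3090 − 0.089×9.5993 ≈ 1.4547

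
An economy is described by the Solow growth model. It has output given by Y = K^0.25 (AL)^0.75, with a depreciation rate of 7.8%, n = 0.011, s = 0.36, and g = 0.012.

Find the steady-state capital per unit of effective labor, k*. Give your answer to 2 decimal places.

Steady state requires s·f(k) = (n + g + δ)·k, i.e. s·k^α = (n + g + δ)·k.
Dividing both sides by k: k^(1−α) = s / (n + g + δ).
k^0.75 = 0.36 / (0.011 + 0.012 + 0.078) = 0.36 / 0.101 = 3.5644
k* = 3.5644^(1/0.75) ≈ 5.4448

k* = 5.44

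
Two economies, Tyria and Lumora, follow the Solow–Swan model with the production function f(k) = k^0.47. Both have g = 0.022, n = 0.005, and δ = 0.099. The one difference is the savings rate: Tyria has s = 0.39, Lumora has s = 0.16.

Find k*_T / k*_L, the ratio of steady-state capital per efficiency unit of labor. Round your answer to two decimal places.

Steady-state k* = [s/(n + g + δ)]^(1/(1−α)), so the ratio is [ (s_T/(n + g + δ)_T) / (s_L/(n + g + δ)_L) ]^1.8868.
s_T/(n + g + δ)_T = 0.39/0.126 = 3.0952; s_L/(n + g + δ)_L = 0.16/0.126 = 1.2698.
Ratio = (3.0952/1.2698)^1.8868 = 2.4375^1.8868 ≈ 5.3714

ratio ≈ 5.37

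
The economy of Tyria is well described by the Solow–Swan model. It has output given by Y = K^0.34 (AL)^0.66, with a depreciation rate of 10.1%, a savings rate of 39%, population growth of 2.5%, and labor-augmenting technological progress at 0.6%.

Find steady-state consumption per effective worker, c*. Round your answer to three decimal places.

c* ≈ 1.066

Steady state requires s·f(k) = (n + g + δ)·k, i.e. s·k^α = (n + g + δ)·k.
Rearranging, k^(1−α) = s / (n + g + δ).
k^0.66 = 0.39 / (0.025 + 0.006 + 0.101) = 0.39 / 0.132 = 2.9545
k* = 2.9545^(1/0.66) ≈ 5.1624
y* = (k*)^α = 5.1624^0.34 ≈ 1.7473
c* = (1 − s)·y* = (1 − 0.39) × 1.7473 ≈ 1.0659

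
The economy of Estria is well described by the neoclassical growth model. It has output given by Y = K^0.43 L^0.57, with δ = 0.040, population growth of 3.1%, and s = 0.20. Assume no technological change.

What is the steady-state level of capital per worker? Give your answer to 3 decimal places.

In steady state, investment equals break-even investment: s·k^α = (n + δ)·k.
Dividing both sides by k: k^(1−α) = s / (n + δ).
k^0.57 = 0.20 / (0.031 + 0.040) = 0.20 / 0.071 = 2.8169
k* = 2.8169^(1/0.57) ≈ 6.1528

k* ≈ 6.153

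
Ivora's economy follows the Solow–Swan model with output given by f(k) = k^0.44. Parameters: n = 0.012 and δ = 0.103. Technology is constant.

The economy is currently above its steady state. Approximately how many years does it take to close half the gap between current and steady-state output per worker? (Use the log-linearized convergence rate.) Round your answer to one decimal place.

Near the steady state the convergence rate is λ = (1 − α)(n + δ).
λ = (1 − 0.44) × 0.115 = 0.56 × 0.115 = 0.0644
Half-life = ln 2 / λ = 0.6931 / 0.0644 ≈ 10.76 years

half-life ≈ 10.8 years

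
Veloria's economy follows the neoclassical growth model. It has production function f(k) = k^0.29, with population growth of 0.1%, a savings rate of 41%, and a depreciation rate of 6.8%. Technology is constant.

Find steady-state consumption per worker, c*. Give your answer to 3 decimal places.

In steady state, investment equals break-even investment: s·k^α = (n + δ)·k.
Rearranging, k^(1−α) = s / (n + δ).
k^0.71 = 0.41 / (0.001 + 0.068) = 0.41 / 0.069 = 5.9420
k* = 5.9420^(1/0.71) ≈ 12.3040
y* = (k*)^α = 12.3040^0.29 ≈ 2.0707
c* = (1 − s)·y* = (1 − 0.41) × 2.0707 ≈ 1.2217

c* ≈ 1.222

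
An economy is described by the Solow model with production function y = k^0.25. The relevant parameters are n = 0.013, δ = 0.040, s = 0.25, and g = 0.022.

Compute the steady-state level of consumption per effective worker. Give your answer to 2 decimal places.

Steady state requires s·f(k) = (n + g + δ)·k, i.e. s·k^α = (n + g + δ)·k.
Dividing both sides by k: k^(1−α) = s / (n + g + δ).
k^0.75 = 0.25 / (0.013 + 0.022 + 0.040) = 0.25 / 0.075 = 3.3333
k* = 3.3333^(1/0.75) ≈ 4.9793
y* = (k*)^α = 4.9793^0.25 ≈ 1.4938
c* = (1 − s)·y* = (1 − 0.25) × 1.4938 ≈ 1.1204

c* = 1.12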